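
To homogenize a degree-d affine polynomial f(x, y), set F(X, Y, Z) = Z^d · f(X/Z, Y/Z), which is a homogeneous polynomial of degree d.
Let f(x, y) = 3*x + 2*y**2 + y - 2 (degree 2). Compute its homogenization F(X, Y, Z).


F(X, Y, Z) = 3*X*Z + 2*Y**2 + Y*Z - 2*Z**2

deg(f) = 2.
Substitute x = X/Z, y = Y/Z into f, then multiply by Z^2.
  monomial 3·x^1·y^0 ↦ 3·X^1·Y^0·Z^1.
  monomial 2·x^0·y^2 ↦ 2·X^0·Y^2·Z^0.
  monomial 1·x^0·y^1 ↦ 1·X^0·Y^1·Z^1.
  monomial -2·x^0·y^0 ↦ -2·X^0·Y^0·Z^2.
Collecting: F(X, Y, Z) = 3*X*Z + 2*Y**2 + Y*Z - 2*Z**2.


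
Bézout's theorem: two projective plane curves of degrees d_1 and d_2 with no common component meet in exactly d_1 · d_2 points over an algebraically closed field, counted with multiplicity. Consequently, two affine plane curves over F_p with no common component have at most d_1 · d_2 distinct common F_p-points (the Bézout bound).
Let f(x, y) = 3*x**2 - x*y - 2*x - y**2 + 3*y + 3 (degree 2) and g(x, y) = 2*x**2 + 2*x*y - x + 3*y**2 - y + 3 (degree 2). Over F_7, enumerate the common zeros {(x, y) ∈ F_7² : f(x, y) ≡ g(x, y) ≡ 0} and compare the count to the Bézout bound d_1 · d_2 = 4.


Common zeros: ∅; count = 0; Bézout bound = 4.

deg(f) = 2, deg(g) = 2, so Bézout bound = 4.
Scan x ∈ F_7. For each x, list the y ∈ F_7 with f(x, y) ≡ 0 and those with g(x, y) ≡ 0 (mod 7); the common zeros in that column are the intersection.
  x = 0: f ≡ 0 at y ∈ {5}; g ≡ 0 at y ∈ {6}; common: ∅.
  x = 1: f ≡ 0 at y ∈ ∅; g ≡ 0 at y ∈ {4, 5}; common: ∅.
  x = 2: f ≡ 0 at y ∈ ∅; g ≡ 0 at y ∈ ∅; common: ∅.
  x = 3: f ≡ 0 at y ∈ ∅; g ≡ 0 at y ∈ ∅; common: ∅.
  x = 4: f ≡ 0 at y ∈ ∅; g ≡ 0 at y ∈ ∅; common: ∅.
  x = 5: f ≡ 0 at y ∈ ∅; g ≡ 0 at y ∈ {5, 6}; common: ∅.
  x = 6: f ≡ 0 at y ∈ ∅; g ≡ 0 at y ∈ {4}; common: ∅.
Collecting: common zeros = ∅, so the count is 0.
Comparison with the Bézout bound: 0 ≤ 4 = deg(f)·deg(g), as expected for curves with no common component (the affine F_7-count falls short of the bound because intersections may lie at infinity, over extension fields, or carry multiplicity).


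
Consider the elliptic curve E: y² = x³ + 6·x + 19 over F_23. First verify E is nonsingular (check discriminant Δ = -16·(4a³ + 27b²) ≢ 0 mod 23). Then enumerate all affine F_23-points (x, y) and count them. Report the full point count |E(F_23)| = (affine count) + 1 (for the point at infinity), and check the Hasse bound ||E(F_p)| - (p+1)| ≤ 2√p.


Affine points = {(1, 7), (1, 16), (2, 4), (2, 19), (3, 8), (3, 15), (5, 6), (5, 17), (6, 8), (6, 15), (7, 6), (7, 17), (8, 2), (8, 21), (11, 6), (11, 17), (12, 5), (12, 18), (14, 8), (14, 15), (16, 5), (16, 18), (18, 5), (18, 18), (19, 0), (22, 9), (22, 14)}; affine count = 27; |E(F_23)| = 28.

Discriminant check: Δ ∝ 4a³ + 27b² = 4·6³ + 27·19² = 4·216 + 27·361 ≡ 8 (mod 23). Nonzero ⇒ E is nonsingular.
For each x ∈ F_23, compute rhs = x³ + 6·x + 19 mod 23, then count y ∈ F_23 with y² ≡ rhs.
  x = 0: rhs = 19, matching y values: none (0 points).
  x = 1: rhs = 3, matching y values: 7, 16 (2 points).
  x = 2: rhs = 16, matching y values: 4, 19 (2 points).
  x = 3: rhs = 18, matching y values: 8, 15 (2 points).
  x = 4: rhs = 15, matching y values: none (0 points).
  x = 5: rhs = 13, matching y values: 6, 17 (2 points).
  x = 6: rhs = 18, matching y values: 8, 15 (2 points).
  x = 7: rhs = 13, matching y values: 6, 17 (2 points).
  x = 8: rhs = 4, matching y values: 2, 21 (2 points).
  x = 9: rhs = 20, matching y values: none (0 points).
  x = 10: rhs = 21, matching y values: none (0 points).
  x = 11: rhs = 13, matching y values: 6, 17 (2 points).
  x = 12: rhs = 2, matching y values: 5, 18 (2 points).
  x = 13: rhs = 17, matching y values: none (0 points).
  x = 14: rhs = 18, matching y values: 8, 15 (2 points).
  x = 15: rhs = 11, matching y values: none (0 points).
  x = 16: rhs = 2, matching y values: 5, 18 (2 points).
  x = 17: rhs = 20, matching y values: none (0 points).
  x = 18: rhs = 2, matching y values: 5, 18 (2 points).
  x = 19: rhs = 0, matching y values: 0 (1 points).
  x = 20: rhs = 20, matching y values: none (0 points).
  x = 21: rhs = 22, matching y values: none (0 points).
  x = 22: rhs = 12, matching y values: 9, 14 (2 points).
Total affine count: 27.
Full point count |E(F_23)| = 27 + 1 = 28.
Hasse bound: |28 − (23+1)| = |4| = 4 ≤ 2√23 ≈ 9.5917 ✓.


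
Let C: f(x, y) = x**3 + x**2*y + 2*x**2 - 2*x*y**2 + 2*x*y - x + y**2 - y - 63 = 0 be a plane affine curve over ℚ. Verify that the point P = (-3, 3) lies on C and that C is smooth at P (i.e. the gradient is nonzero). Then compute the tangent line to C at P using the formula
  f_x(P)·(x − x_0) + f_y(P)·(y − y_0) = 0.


Tangent line at P: -16*x + 44*y - 180 = 0.

Step 1: f(-3, 3) = 0, so P lies on C.
Step 2: partial derivatives
  f_x(x, y) = 3*x**2 + 2*x*y + 4*x - 2*y**2 + 2*y - 1, f_y(x, y) = x**2 - 4*x*y + 2*x + 2*y - 1.
  f_x(P) = -16, f_y(P) = 44 (gradient nonzero, so P is smooth).
Step 3: tangent line at P: -16·(x − -3) + 44·(y − 3) = 0.
Expanding: -16*x + 44*y - 180 = 0.


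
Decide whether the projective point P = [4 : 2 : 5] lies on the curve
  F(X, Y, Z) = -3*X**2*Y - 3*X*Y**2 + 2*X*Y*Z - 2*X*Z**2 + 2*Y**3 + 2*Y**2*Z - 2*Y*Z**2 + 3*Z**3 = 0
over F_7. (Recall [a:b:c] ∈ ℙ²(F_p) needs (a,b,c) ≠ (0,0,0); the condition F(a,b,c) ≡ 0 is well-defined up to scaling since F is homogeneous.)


F(4,2,5) ≡ 4 (mod 7); P is NOT on the curve.

Evaluate F(4, 2, 5) term-by-term (mod 7).
  -3*X**2*Y ↦ -3·16·2·1 = -96
  -3*X*Y**2 ↦ -3·4·4·1 = -48
  2*X*Y*Z ↦ 2·4·2·5 = 80
  -2*X*Z**2 ↦ -2·4·1·25 = -200
  2*Y**3 ↦ 2·1·8·1 = 16
  2*Y**2*Z ↦ 2·1·4·5 = 40
  -2*Y*Z**2 ↦ -2·1·2·25 = -100
  3*Z**3 ↦ 3·1·1·125 = 375
Sum: F(4, 2, 5) = (-96) + (-48) + (80) + (-200) + (16) + (40) + (-100) + (375) = 67.
Reducing mod 7: 67 ≡ 4 (mod 7).
Since F(a, b, c) ≡ 4 ≠ 0 (mod 7), P does NOT lie on the curve.


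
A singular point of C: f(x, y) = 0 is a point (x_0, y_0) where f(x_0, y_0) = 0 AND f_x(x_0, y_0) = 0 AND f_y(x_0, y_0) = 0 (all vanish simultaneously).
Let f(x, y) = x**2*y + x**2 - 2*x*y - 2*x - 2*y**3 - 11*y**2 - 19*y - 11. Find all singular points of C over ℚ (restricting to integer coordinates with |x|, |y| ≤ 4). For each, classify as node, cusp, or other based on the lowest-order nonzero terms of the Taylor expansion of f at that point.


Singular points: {(1, -2)}; classification: node.

Compute partial derivatives:
  f_x = 2*x*y + 2*x - 2*y - 2.
  f_y = x**2 - 2*x - 6*y**2 - 22*y - 19.
Scan x_0 ∈ {−4, ..., 4}. For each x_0, f_y(x_0, y) is a polynomial in y; find its integer roots y ∈ {−4, ..., 4}, then test f_x and f at those candidates.
  x = -4: f_y(-4, y) = -6*y**2 - 22*y + 5; no integer root y with |y| ≤ 4.
  x = -3: f_y(-3, y) = -6*y**2 - 22*y - 4; no integer root y with |y| ≤ 4.
  x = -2: f_y(-2, y) = -6*y**2 - 22*y - 11; no integer root y with |y| ≤ 4.
  x = -1: f_y(-1, y) = -6*y**2 - 22*y - 16; vanishes at y ∈ {-1}. (-1, -1): f_x = 0 but f = -1 ≠ 0.
  x = 0: f_y(0, y) = -6*y**2 - 22*y - 19; no integer root y with |y| ≤ 4.
  x = 1: f_y(1, y) = -6*y**2 - 22*y - 20; vanishes at y ∈ {-2}. (1, -2): f_x = 0, f = 0 — SINGULAR.
  x = 2: f_y(2, y) = -6*y**2 - 22*y - 19; no integer root y with |y| ≤ 4.
  x = 3: f_y(3, y) = -6*y**2 - 22*y - 16; vanishes at y ∈ {-1}. (3, -1): f_x = 0 but f = -1 ≠ 0.
  x = 4: f_y(4, y) = -6*y**2 - 22*y - 11; no integer root y with |y| ≤ 4.
Only singular point on the grid: (1, -2).
Classify: substitute x = 1 + u, y = -2 + v and expand: f = u**2*v - u**2 - 2*v**3 + v**2.
No constant or linear terms (consistent with a singular point). Quadratic part: -u**2 + v**2. Cubic part: u**2*v - 2*v**3.
The quadratic part v**2 - u**2 = (v − u)(v + u) splits into two distinct linear factors, so there are two distinct tangent lines y − -2 = ±(x − 1) — this is a node (ordinary double point).
Classification: node.


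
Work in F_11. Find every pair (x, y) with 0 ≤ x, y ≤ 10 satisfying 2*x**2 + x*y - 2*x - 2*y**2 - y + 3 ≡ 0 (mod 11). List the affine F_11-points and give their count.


Affine F_11-points: {(0, 1), (0, 4), (3, 2), (3, 10), (4, 8), (4, 10), (6, 1), (6, 7), (8, 2), (8, 7), (10, 4), (10, 6)}; count = 12.

For each of the 121 pairs (x, y) ∈ F_11², evaluate f(x, y) mod 11. Record the zeros.
  x = 0: [0↦3, 1↦0, 2↦4, 3↦4, 4↦0, 5↦3, 6↦2, 7↦8, 8↦10, 9↦8, 10↦2]  zeros at y ∈ {1, 4}
  x = 1: [0↦3, 1↦1, 2↦6, 3↦7, 4↦4, 5↦8, 6↦8, 7↦4, 8↦7, 9↦6, 10↦1]  zeros at y ∈ ∅
  x = 2: [0↦7, 1↦6, 2↦1, 3↦3, 4↦1, 5↦6, 6↦7, 7↦4, 8↦8, 9↦8, 10↦4]  zeros at y ∈ ∅
  x = 3: [0↦4, 1↦4, 2↦0, 3↦3, 4↦2, 5↦8, 6↦10, 7↦8, 8↦2, 9↦3, 10↦0]  zeros at y ∈ {2, 10}
  x = 4: [0↦5, 1↦6, 2↦3, 3↦7, 4↦7, 5↦3, 6↦6, 7↦5, 8↦0, 9↦2, 10↦0]  zeros at y ∈ {8, 10}
  x = 5: [0↦10, 1↦1, 2↦10, 3↦4, 4↦5, 5↦2, 6↦6, 7↦6, 8↦2, 9↦5, 10↦4]  zeros at y ∈ ∅
  x = 6: [0↦8, 1↦0, 2↦10, 3↦5, 4↦7, 5↦5, 6↦10, 7↦0, 8↦8, 9↦1, 10↦1]  zeros at y ∈ {1, 7}
  x = 7: [0↦10, 1↦3, 2↦3, 3↦10, 4↦2, 5↦1, 6↦7, 7↦9, 8↦7, 9↦1, 10↦2]  zeros at y ∈ ∅
  x = 8: [0↦5, 1↦10, 2↦0, 3↦8, 4↦1, 5↦1, 6↦8, 7↦0, 8↦10, 9↦5, 10↦7]  zeros at y ∈ {2, 7}
  x = 9: [0↦4, 1↦10, 2↦1, 3↦10, 4↦4, 5↦5, 6↦2, 7↦6, 8↦6, 9↦2, 10↦5]  zeros at y ∈ ∅
  x = 10: [0↦7, 1↦3, 2↦6, 3↦5, 4↦0, 5↦2, 6↦0, 7↦5, 8↦6, 9↦3, 10↦7]  zeros at y ∈ {4, 6}
Collecting zeros: affine points = {(0, 1), (0, 4), (3, 2), (3, 10), (4, 8), (4, 10), (6, 1), (6, 7), (8, 2), (8, 7), (10, 4), (10, 6)}.
Total count |C(F_11)_aff| = 12.


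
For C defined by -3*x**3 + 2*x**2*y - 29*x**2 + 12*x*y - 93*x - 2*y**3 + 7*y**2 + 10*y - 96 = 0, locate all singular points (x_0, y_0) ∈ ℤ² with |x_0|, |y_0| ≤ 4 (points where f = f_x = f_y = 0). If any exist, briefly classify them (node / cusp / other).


Singular points: {(-3, 1)}; classification: cusp.

Compute partial derivatives:
  f_x = -9*x**2 + 4*x*y - 58*x + 12*y - 93.
  f_y = 2*x**2 + 12*x - 6*y**2 + 14*y + 10.
Scan x_0 ∈ {−4, ..., 4}. For each x_0, f_y(x_0, y) is a polynomial in y; find its integer roots y ∈ {−4, ..., 4}, then test f_x and f at those candidates.
  x = -4: f_y(-4, y) = -6*y**2 + 14*y - 6; no integer root y with |y| ≤ 4.
  x = -3: f_y(-3, y) = -6*y**2 + 14*y - 8; vanishes at y ∈ {1}. (-3, 1): f_x = 0, f = 0 — SINGULAR.
  x = -2: f_y(-2, y) = -6*y**2 + 14*y - 6; no integer root y with |y| ≤ 4.
  x = -1: f_y(-1, y) = -6*y**2 + 14*y; vanishes at y ∈ {0}. (-1, 0): f_x = -44 ≠ 0.
  x = 0: f_y(0, y) = -6*y**2 + 14*y + 10; no integer root y with |y| ≤ 4.
  x = 1: f_y(1, y) = -6*y**2 + 14*y + 24; no integer root y with |y| ≤ 4.
  x = 2: f_y(2, y) = -6*y**2 + 14*y + 42; no integer root y with |y| ≤ 4.
  x = 3: f_y(3, y) = -6*y**2 + 14*y + 64; no integer root y with |y| ≤ 4.
  x = 4: f_y(4, y) = -6*y**2 + 14*y + 90; no integer root y with |y| ≤ 4.
Only singular point on the grid: (-3, 1).
Classify: substitute x = -3 + u, y = 1 + v and expand: f = -3*u**3 + 2*u**2*v - 2*v**3 + v**2.
No constant or linear terms (consistent with a singular point). Quadratic part: v**2. Cubic part: -3*u**3 + 2*u**2*v - 2*v**3.
The quadratic part v**2 is a perfect square, so there is a single (double) tangent line v = 0, i.e. y = 1. Restricting the cubic part to that line (v = 0) leaves -3*u**3 ≠ 0, so f is not divisible by v and the branch is v² ≈ 3*u**3 to lowest order — this is a cusp.
Classification: cusp.


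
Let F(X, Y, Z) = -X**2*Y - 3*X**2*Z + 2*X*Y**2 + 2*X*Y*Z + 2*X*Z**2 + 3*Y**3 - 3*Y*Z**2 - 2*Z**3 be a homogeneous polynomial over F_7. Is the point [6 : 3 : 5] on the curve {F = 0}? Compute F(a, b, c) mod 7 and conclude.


F(6,3,5) ≡ 1 (mod 7); P is NOT on the curve.

Evaluate F(6, 3, 5) term-by-term (mod 7).
  -X**2*Y ↦ -1·36·3·1 = -108
  -3*X**2*Z ↦ -3·36·1·5 = -540
  2*X*Y**2 ↦ 2·6·9·1 = 108
  2*X*Y*Z ↦ 2·6·3·5 = 180
  2*X*Z**2 ↦ 2·6·1·25 = 300
  3*Y**3 ↦ 3·1·27·1 = 81
  -3*Y*Z**2 ↦ -3·1·3·25 = -225
  -2*Z**3 ↦ -2·1·1·125 = -250
Sum: F(6, 3, 5) = (-108) + (-540) + (108) + (180) + (300) + (81) + (-225) + (-250) = -454.
Reducing mod 7: -454 ≡ 1 (mod 7).
Since F(a, b, c) ≡ 1 ≠ 0 (mod 7), P does NOT lie on the curve.


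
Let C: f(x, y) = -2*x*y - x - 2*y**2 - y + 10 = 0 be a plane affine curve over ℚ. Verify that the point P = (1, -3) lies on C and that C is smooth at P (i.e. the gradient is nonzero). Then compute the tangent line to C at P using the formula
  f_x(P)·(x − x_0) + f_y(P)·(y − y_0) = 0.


Tangent line at P: 5*x + 9*y + 22 = 0.

Step 1: f(1, -3) = 0, so P lies on C.
Step 2: partial derivatives
  f_x(x, y) = -2*y - 1, f_y(x, y) = -2*x - 4*y - 1.
  f_x(P) = 5, f_y(P) = 9 (gradient nonzero, so P is smooth).
Step 3: tangent line at P: 5·(x − 1) + 9·(y − -3) = 0.
Expanding: 5*x + 9*y + 22 = 0.


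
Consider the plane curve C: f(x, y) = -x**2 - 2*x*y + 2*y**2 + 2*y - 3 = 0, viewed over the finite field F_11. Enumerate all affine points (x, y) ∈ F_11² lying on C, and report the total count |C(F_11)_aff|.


Affine F_11-points: {(2, 5), (2, 7), (4, 4), (4, 10), (6, 7), (6, 9), (9, 9), (9, 10), (10, 4), (10, 5)}; count = 10.

For each of the 121 pairs (x, y) ∈ F_11², evaluate f(x, y) mod 11. Record the zeros.
  x = 0: [0↦8, 1↦1, 2↦9, 3↦10, 4↦4, 5↦2, 6↦4, 7↦10, 8↦9, 9↦1, 10↦8]  zeros at y ∈ ∅
  x = 1: [0↦7, 1↦9, 2↦4, 3↦3, 4↦6, 5↦2, 6↦2, 7↦6, 8↦3, 9↦4, 10↦9]  zeros at y ∈ ∅
  x = 2: [0↦4, 1↦4, 2↦8, 3↦5, 4↦6, 5↦0, 6↦9, 7↦0, 8↦6, 9↦5, 10↦8]  zeros at y ∈ {5, 7}
  x = 3: [0↦10, 1↦8, 2↦10, 3↦5, 4↦4, 5↦7, 6↦3, 7↦3, 8↦7, 9↦4, 10↦5]  zeros at y ∈ ∅
  x = 4: [0↦3, 1↦10, 2↦10, 3↦3, 4↦0, 5↦1, 6↦6, 7↦4, 8↦6, 9↦1, 10↦0]  zeros at y ∈ {4, 10}
  x = 5: [0↦5, 1↦10, 2↦8, 3↦10, 4↦5, 5↦4, 6↦7, 7↦3, 8↦3, 9↦7, 10↦4]  zeros at y ∈ ∅
  x = 6: [0↦5, 1↦8, 2↦4, 3↦4, 4↦8, 5↦5, 6↦6, 7↦0, 8↦9, 9↦0, 10↦6]  zeros at y ∈ {7, 9}
  x = 7: [0↦3, 1↦4, 2↦9, 3↦7, 4↦9, 5↦4, 6↦3, 7↦6, 8↦2, 9↦2, 10↦6]  zeros at y ∈ ∅
  x = 8: [0↦10, 1↦9, 2↦1, 3↦8, 4↦8, 5↦1, 6↦9, 7↦10, 8↦4, 9↦2, 10↦4]  zeros at y ∈ ∅
  x = 9: [0↦4, 1↦1, 2↦2, 3↦7, 4↦5, 5↦7, 6↦2, 7↦1, 8↦4, 9↦0, 10↦0]  zeros at y ∈ {9, 10}
  x = 10: [0↦7, 1↦2, 2↦1, 3↦4, 4↦0, 5↦0, 6↦4, 7↦1, 8↦2, 9↦7, 10↦5]  zeros at y ∈ {4, 5}
Collecting zeros: affine points = {(2, 5), (2, 7), (4, 4), (4, 10), (6, 7), (6, 9), (9, 9), (9, 10), (10, 4), (10, 5)}.
Total count |C(F_11)_aff| = 10.


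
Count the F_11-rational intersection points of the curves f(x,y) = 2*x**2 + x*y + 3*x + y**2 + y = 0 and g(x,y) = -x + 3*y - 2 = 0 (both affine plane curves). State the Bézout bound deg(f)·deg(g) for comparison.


Common zeros: {(8, 7)}; count = 1; Bézout bound = 2.

deg(f) = 2, deg(g) = 1, so Bézout bound = 2.
Scan x ∈ F_11. For each x, list the y ∈ F_11 with f(x, y) ≡ 0 and those with g(x, y) ≡ 0 (mod 11); the common zeros in that column are the intersection.
  x = 0: f ≡ 0 at y ∈ {0, 10}; g ≡ 0 at y ∈ {8}; common: ∅.
  x = 1: f ≡ 0 at y ∈ ∅; g ≡ 0 at y ∈ {1}; common: ∅.
  x = 2: f ≡ 0 at y ∈ ∅; g ≡ 0 at y ∈ {5}; common: ∅.
  x = 3: f ≡ 0 at y ∈ ∅; g ≡ 0 at y ∈ {9}; common: ∅.
  x = 4: f ≡ 0 at y ∈ {0, 6}; g ≡ 0 at y ∈ {2}; common: ∅.
  x = 5: f ≡ 0 at y ∈ ∅; g ≡ 0 at y ∈ {6}; common: ∅.
  x = 6: f ≡ 0 at y ∈ ∅; g ≡ 0 at y ∈ {10}; common: ∅.
  x = 7: f ≡ 0 at y ∈ ∅; g ≡ 0 at y ∈ {3}; common: ∅.
  x = 8: f ≡ 0 at y ∈ {6, 7}; g ≡ 0 at y ∈ {7}; common: {7}.
  x = 9: f ≡ 0 at y ∈ {5, 7}; g ≡ 0 at y ∈ {0}; common: ∅.
  x = 10: f ≡ 0 at y ∈ {1, 10}; g ≡ 0 at y ∈ {4}; common: ∅.
Collecting: common zeros = {(8, 7)}, so the count is 1.
Comparison with the Bézout bound: 1 ≤ 2 = deg(f)·deg(g), as expected for curves with no common component (the affine F_11-count falls short of the bound because intersections may lie at infinity, over extension fields, or carry multiplicity).


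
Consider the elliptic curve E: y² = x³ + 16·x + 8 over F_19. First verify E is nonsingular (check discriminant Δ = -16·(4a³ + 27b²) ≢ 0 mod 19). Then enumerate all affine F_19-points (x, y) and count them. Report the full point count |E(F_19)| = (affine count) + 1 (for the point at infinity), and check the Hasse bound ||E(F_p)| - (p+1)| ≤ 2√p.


Affine points = {(1, 5), (1, 14), (3, 8), (3, 11), (5, 2), (5, 17), (6, 4), (6, 15), (7, 8), (7, 11), (9, 8), (9, 11), (10, 3), (10, 16), (12, 3), (12, 16), (13, 0), (16, 3), (16, 16), (17, 5), (17, 14)}; affine count = 21; |E(F_19)| = 22.

Discriminant check: Δ ∝ 4a³ + 27b² = 4·16³ + 27·8² = 4·4096 + 27·64 ≡ 5 (mod 19). Nonzero ⇒ E is nonsingular.
For each x ∈ F_19, compute rhs = x³ + 16·x + 8 mod 19, then count y ∈ F_19 with y² ≡ rhs.
  x = 0: rhs = 8, matching y values: none (0 points).
  x = 1: rhs = 6, matching y values: 5, 14 (2 points).
  x = 2: rhs = 10, matching y values: none (0 points).
  x = 3: rhs = 7, matching y values: 8, 11 (2 points).
  x = 4: rhs = 3, matching y values: none (0 points).
  x = 5: rhs = 4, matching y values: 2, 17 (2 points).
  x = 6: rhs = 16, matching y values: 4, 15 (2 points).
  x = 7: rhs = 7, matching y values: 8, 11 (2 points).
  x = 8: rhs = 2, matching y values: none (0 points).
  x = 9: rhs = 7, matching y values: 8, 11 (2 points).
  x = 10: rhs = 9, matching y values: 3, 16 (2 points).
  x = 11: rhs = 14, matching y values: none (0 points).
  x = 12: rhs = 9, matching y values: 3, 16 (2 points).
  x = 13: rhs = 0, matching y values: 0 (1 points).
  x = 14: rhs = 12, matching y values: none (0 points).
  x = 15: rhs = 13, matching y values: none (0 points).
  x = 16: rhs = 9, matching y values: 3, 16 (2 points).
  x = 17: rhs = 6, matching y values: 5, 14 (2 points).
  x = 18: rhs = 10, matching y values: none (0 points).
Total affine count: 21.
Full point count |E(F_19)| = 21 + 1 = 22.
Hasse bound: |22 − (19+1)| = |2| = 2 ≤ 2√19 ≈ 8.7178 ✓.


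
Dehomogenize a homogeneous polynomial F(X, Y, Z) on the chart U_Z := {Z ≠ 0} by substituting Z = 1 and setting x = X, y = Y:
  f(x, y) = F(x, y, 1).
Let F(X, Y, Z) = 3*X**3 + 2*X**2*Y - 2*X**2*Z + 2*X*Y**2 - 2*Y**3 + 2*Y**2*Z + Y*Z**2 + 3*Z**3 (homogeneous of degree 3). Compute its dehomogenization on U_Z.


f(x, y) = 3*x**3 + 2*x**2*y - 2*x**2 + 2*x*y**2 - 2*y**3 + 2*y**2 + y + 3

On U_Z we set Z = 1. Each monomial c·X^i·Y^j·Z^k in F becomes c·x^i·y^j·1^k = c·x^i·y^j.
Substituting Z = 1: F(X, Y, 1) = 3*x**3 + 2*x**2*y - 2*x**2 + 2*x*y**2 - 2*y**3 + 2*y**2 + y + 3.
Note: deg(f) ≤ deg(F) = 3; strict inequality happens when F is divisible by Z (lost terms).


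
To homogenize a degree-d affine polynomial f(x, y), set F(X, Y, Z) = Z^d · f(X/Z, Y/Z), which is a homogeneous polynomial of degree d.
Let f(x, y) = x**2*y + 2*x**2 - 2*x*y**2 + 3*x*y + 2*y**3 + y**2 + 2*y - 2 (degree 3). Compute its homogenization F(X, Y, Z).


F(X, Y, Z) = X**2*Y + 2*X**2*Z - 2*X*Y**2 + 3*X*Y*Z + 2*Y**3 + Y**2*Z + 2*Y*Z**2 - 2*Z**3

deg(f) = 3.
Substitute x = X/Z, y = Y/Z into f, then multiply by Z^3.
  monomial 1·x^2·y^1 ↦ 1·X^2·Y^1·Z^0.
  monomial 2·x^2·y^0 ↦ 2·X^2·Y^0·Z^1.
  monomial -2·x^1·y^2 ↦ -2·X^1·Y^2·Z^0.
  monomial 3·x^1·y^1 ↦ 3·X^1·Y^1·Z^1.
  monomial 2·x^0·y^3 ↦ 2·X^0·Y^3·Z^0.
  monomial 1·x^0·y^2 ↦ 1·X^0·Y^2·Z^1.
  monomial 2·x^0·y^1 ↦ 2·X^0·Y^1·Z^2.
  monomial -2·x^0·y^0 ↦ -2·X^0·Y^0·Z^3.
Collecting: F(X, Y, Z) = X**2*Y + 2*X**2*Z - 2*X*Y**2 + 3*X*Y*Z + 2*Y**3 + Y**2*Z + 2*Y*Z**2 - 2*Z**3.


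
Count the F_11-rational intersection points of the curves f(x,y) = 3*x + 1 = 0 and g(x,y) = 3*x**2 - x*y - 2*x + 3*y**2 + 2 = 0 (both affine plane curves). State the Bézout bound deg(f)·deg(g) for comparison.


Common zeros: ∅; count = 0; Bézout bound = 2.

deg(f) = 1, deg(g) = 2, so Bézout bound = 2.
Scan x ∈ F_11. For each x, list the y ∈ F_11 with f(x, y) ≡ 0 and those with g(x, y) ≡ 0 (mod 11); the common zeros in that column are the intersection.
  x = 0: f ≡ 0 at y ∈ ∅; g ≡ 0 at y ∈ {5, 6}; common: ∅.
  x = 1: f ≡ 0 at y ∈ ∅; g ≡ 0 at y ∈ {7, 8}; common: ∅.
  x = 2: f ≡ 0 at y ∈ ∅; g ≡ 0 at y ∈ {1, 7}; common: ∅.
  x = 3: f ≡ 0 at y ∈ ∅; g ≡ 0 at y ∈ ∅; common: ∅.
  x = 4: f ≡ 0 at y ∈ ∅; g ≡ 0 at y ∈ ∅; common: ∅.
  x = 5: f ≡ 0 at y ∈ ∅; g ≡ 0 at y ∈ ∅; common: ∅.
  x = 6: f ≡ 0 at y ∈ ∅; g ≡ 0 at y ∈ {5, 8}; common: ∅.
  x = 7: f ≡ 0 at y ∈ {0, 1, 2, 3, 4, 5, 6, 7, 8, 9, 10}; g ≡ 0 at y ∈ ∅; common: ∅.
  x = 8: f ≡ 0 at y ∈ ∅; g ≡ 0 at y ∈ ∅; common: ∅.
  x = 9: f ≡ 0 at y ∈ ∅; g ≡ 0 at y ∈ ∅; common: ∅.
  x = 10: f ≡ 0 at y ∈ ∅; g ≡ 0 at y ∈ {1, 6}; common: ∅.
Collecting: common zeros = ∅, so the count is 0.
Comparison with the Bézout bound: 0 ≤ 2 = deg(f)·deg(g), as expected for curves with no common component (the affine F_11-count falls short of the bound because intersections may lie at infinity, over extension fields, or carry multiplicity).


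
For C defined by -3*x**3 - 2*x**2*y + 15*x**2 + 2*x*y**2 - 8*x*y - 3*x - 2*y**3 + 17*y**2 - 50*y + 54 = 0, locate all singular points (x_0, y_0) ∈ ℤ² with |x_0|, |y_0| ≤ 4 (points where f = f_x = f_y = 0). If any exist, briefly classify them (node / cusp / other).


Singular points: {(1, 3)}; classification: cusp.

Compute partial derivatives:
  f_x = -9*x**2 - 4*x*y + 30*x + 2*y**2 - 8*y - 3.
  f_y = -2*x**2 + 4*x*y - 8*x - 6*y**2 + 34*y - 50.
Scan x_0 ∈ {−4, ..., 4}. For each x_0, f_y(x_0, y) is a polynomial in y; find its integer roots y ∈ {−4, ..., 4}, then test f_x and f at those candidates.
  x = -4: f_y(-4, y) = -6*y**2 + 18*y - 50; no integer root y with |y| ≤ 4.
  x = -3: f_y(-3, y) = -6*y**2 + 22*y - 44; no integer root y with |y| ≤ 4.
  x = -2: f_y(-2, y) = -6*y**2 + 26*y - 42; no integer root y with |y| ≤ 4.
  x = -1: f_y(-1, y) = -6*y**2 + 30*y - 44; no integer root y with |y| ≤ 4.
  x = 0: f_y(0, y) = -6*y**2 + 34*y - 50; no integer root y with |y| ≤ 4.
  x = 1: f_y(1, y) = -6*y**2 + 38*y - 60; vanishes at y ∈ {3}. (1, 3): f_x = 0, f = 0 — SINGULAR.
  x = 2: f_y(2, y) = -6*y**2 + 42*y - 74; no integer root y with |y| ≤ 4.
  x = 3: f_y(3, y) = -6*y**2 + 46*y - 92; no integer root y with |y| ≤ 4.
  x = 4: f_y(4, y) = -6*y**2 + 50*y - 114; no integer root y with |y| ≤ 4.
Only singular point on the grid: (1, 3).
Classify: substitute x = 1 + u, y = 3 + v and expand: f = -3*u**3 - 2*u**2*v + 2*u*v**2 - 2*v**3 + v**2.
No constant or linear terms (consistent with a singular point). Quadratic part: v**2. Cubic part: -3*u**3 - 2*u**2*v + 2*u*v**2 - 2*v**3.
The quadratic part v**2 is a perfect square, so there is a single (double) tangent line v = 0, i.e. y = 3. Restricting the cubic part to that line (v = 0) leaves -3*u**3 ≠ 0, so f is not divisible by v and the branch is v² ≈ 3*u**3 to lowest order — this is a cusp.
Classification: cusp.


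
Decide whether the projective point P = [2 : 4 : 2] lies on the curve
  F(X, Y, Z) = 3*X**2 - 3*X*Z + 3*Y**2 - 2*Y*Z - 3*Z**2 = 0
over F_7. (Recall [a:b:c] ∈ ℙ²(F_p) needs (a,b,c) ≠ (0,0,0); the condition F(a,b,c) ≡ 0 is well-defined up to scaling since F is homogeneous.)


F(2,4,2) ≡ 6 (mod 7); P is NOT on the curve.

Evaluate F(2, 4, 2) term-by-term (mod 7).
  3*X**2 ↦ 3·4·1·1 = 12
  -3*X*Z ↦ -3·2·1·2 = -12
  3*Y**2 ↦ 3·1·16·1 = 48
  -2*Y*Z ↦ -2·1·4·2 = -16
  -3*Z**2 ↦ -3·1·1·4 = -12
Sum: F(2, 4, 2) = (12) + (-12) + (48) + (-16) + (-12) = 20.
Reducing mod 7: 20 ≡ 6 (mod 7).
Since F(a, b, c) ≡ 6 ≠ 0 (mod 7), P does NOT lie on the curve.


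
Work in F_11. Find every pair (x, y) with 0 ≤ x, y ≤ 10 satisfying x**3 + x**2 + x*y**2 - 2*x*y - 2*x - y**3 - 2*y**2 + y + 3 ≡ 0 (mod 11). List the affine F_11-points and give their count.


Affine F_11-points: {(0, 2), (1, 1), (1, 2), (1, 7), (2, 0), (3, 0), (3, 3), (3, 9), (5, 0), (8, 6), (9, 2), (10, 10)}; count = 12.

For each of the 121 pairs (x, y) ∈ F_11², evaluate f(x, y) mod 11. Record the zeros.
  x = 0: [0↦3, 1↦1, 2↦0, 3↦5, 4↦10, 5↦9, 6↦7, 7↦9, 8↦9, 9↦1, 10↦1]  zeros at y ∈ {2}
  x = 1: [0↦3, 1↦0, 2↦0, 3↦8, 4↦7, 5↦2, 6↦9, 7↦0, 8↦2, 9↦9, 10↦4]  zeros at y ∈ {1, 2, 7}
  x = 2: [0↦0, 1↦7, 2↦8, 3↦8, 4↦1, 5↦3, 6↦8, 7↦10, 8↦3, 9↦3, 10↦4]  zeros at y ∈ {0}
  x = 3: [0↦0, 1↦6, 2↦8, 3↦0, 4↦9, 5↦7, 6↦10, 7↦1, 8↦7, 9↦0, 10↦7]  zeros at y ∈ {0, 3, 9}
  x = 4: [0↦9, 1↦3, 2↦6, 3↦1, 4↦4, 5↦9, 6↦10, 7↦1, 8↦9, 9↦6, 10↦8]  zeros at y ∈ ∅
  x = 5: [0↦0, 1↦4, 2↦8, 3↦6, 4↦3, 5↦4, 6↦3, 7↦5, 8↦4, 9↦5, 10↦2]  zeros at y ∈ {0}
  x = 6: [0↦1, 1↦4, 2↦9, 3↦10, 4↦1, 5↦9, 6↦6, 7↦8, 8↦9, 9↦3, 10↦6]  zeros at y ∈ ∅
  x = 7: [0↦7, 1↦9, 2↦4, 3↦8, 4↦4, 5↦8, 6↦3, 7↦5, 8↦8, 9↦6, 10↦4]  zeros at y ∈ ∅
  x = 8: [0↦2, 1↦3, 2↦10, 3↦6, 4↦7, 5↦7, 6↦0, 7↦2, 8↦7, 9↦9, 10↦2]  zeros at y ∈ {6}
  x = 9: [0↦3, 1↦3, 2↦0, 3↦10, 4↦5, 5↦1, 6↦3, 7↦5, 8↦1, 9↦7, 10↦6]  zeros at y ∈ {2}
  x = 10: [0↦5, 1↦4, 2↦2, 3↦4, 4↦4, 5↦7, 6↦7, 7↦9, 8↦7, 9↦6, 10↦0]  zeros at y ∈ {10}
Collecting zeros: affine points = {(0, 2), (1, 1), (1, 2), (1, 7), (2, 0), (3, 0), (3, 3), (3, 9), (5, 0), (8, 6), (9, 2), (10, 10)}.
Total count |C(F_11)_aff| = 12.


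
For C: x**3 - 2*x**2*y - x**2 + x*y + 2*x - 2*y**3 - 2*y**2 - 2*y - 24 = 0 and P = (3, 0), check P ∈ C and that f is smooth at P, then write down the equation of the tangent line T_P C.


Tangent line at P: 23*x - 17*y - 69 = 0.

Step 1: f(3, 0) = 0, so P lies on C.
Step 2: partial derivatives
  f_x(x, y) = 3*x**2 - 4*x*y - 2*x + y + 2, f_y(x, y) = -2*x**2 + x - 6*y**2 - 4*y - 2.
  f_x(P) = 23, f_y(P) = -17 (gradient nonzero, so P is smooth).
Step 3: tangent line at P: 23·(x − 3) + -17·(y − 0) = 0.
Expanding: 23*x - 17*y - 69 = 0.


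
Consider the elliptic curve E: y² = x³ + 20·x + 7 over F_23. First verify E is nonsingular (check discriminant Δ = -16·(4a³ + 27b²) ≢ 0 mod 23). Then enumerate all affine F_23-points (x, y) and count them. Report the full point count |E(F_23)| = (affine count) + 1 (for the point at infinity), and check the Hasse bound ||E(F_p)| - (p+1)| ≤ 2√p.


Affine points = {(2, 3), (2, 20), (3, 5), (3, 18), (4, 6), (4, 17), (5, 5), (5, 18), (8, 9), (8, 14), (13, 7), (13, 16), (14, 8), (14, 15), (15, 5), (15, 18), (17, 4), (17, 19), (18, 9), (18, 14), (19, 1), (19, 22), (20, 9), (20, 14), (22, 3), (22, 20)}; affine count = 26; |E(F_23)| = 27.

Discriminant check: Δ ∝ 4a³ + 27b² = 4·20³ + 27·7² = 4·8000 + 27·49 ≡ 19 (mod 23). Nonzero ⇒ E is nonsingular.
For each x ∈ F_23, compute rhs = x³ + 20·x + 7 mod 23, then count y ∈ F_23 with y² ≡ rhs.
  x = 0: rhs = 7, matching y values: none (0 points).
  x = 1: rhs = 5, matching y values: none (0 points).
  x = 2: rhs = 9, matching y values: 3, 20 (2 points).
  x = 3: rhs = 2, matching y values: 5, 18 (2 points).
  x = 4: rhs = 13, matching y values: 6, 17 (2 points).
  x = 5: rhs = 2, matching y values: 5, 18 (2 points).
  x = 6: rhs = 21, matching y values: none (0 points).
  x = 7: rhs = 7, matching y values: none (0 points).
  x = 8: rhs = 12, matching y values: 9, 14 (2 points).
  x = 9: rhs = 19, matching y values: none (0 points).
  x = 10: rhs = 11, matching y values: none (0 points).
  x = 11: rhs = 17, matching y values: none (0 points).
  x = 12: rhs = 20, matching y values: none (0 points).
  x = 13: rhs = 3, matching y values: 7, 16 (2 points).
  x = 14: rhs = 18, matching y values: 8, 15 (2 points).
  x = 15: rhs = 2, matching y values: 5, 18 (2 points).
  x = 16: rhs = 7, matching y values: none (0 points).
  x = 17: rhs = 16, matching y values: 4, 19 (2 points).
  x = 18: rhs = 12, matching y values: 9, 14 (2 points).
  x = 19: rhs = 1, matching y values: 1, 22 (2 points).
  x = 20: rhs = 12, matching y values: 9, 14 (2 points).
  x = 21: rhs = 5, matching y values: none (0 points).
  x = 22: rhs = 9, matching y values: 3, 20 (2 points).
Total affine count: 26.
Full point count |E(F_23)| = 26 + 1 = 27.
Hasse bound: |27 − (23+1)| = |3| = 3 ≤ 2√23 ≈ 9.5917 ✓.


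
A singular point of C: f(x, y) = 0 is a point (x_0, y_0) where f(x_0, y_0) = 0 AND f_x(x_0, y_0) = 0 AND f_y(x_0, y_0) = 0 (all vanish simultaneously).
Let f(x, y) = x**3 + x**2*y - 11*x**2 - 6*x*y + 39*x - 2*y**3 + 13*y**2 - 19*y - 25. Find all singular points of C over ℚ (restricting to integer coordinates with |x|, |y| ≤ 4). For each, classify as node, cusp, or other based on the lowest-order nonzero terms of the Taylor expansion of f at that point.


Singular points: {(3, 2)}; classification: cusp.

Compute partial derivatives:
  f_x = 3*x**2 + 2*x*y - 22*x - 6*y + 39.
  f_y = x**2 - 6*x - 6*y**2 + 26*y - 19.
Scan x_0 ∈ {−4, ..., 4}. For each x_0, f_y(x_0, y) is a polynomial in y; find its integer roots y ∈ {−4, ..., 4}, then test f_x and f at those candidates.
  x = -4: f_y(-4, y) = -6*y**2 + 26*y + 21; no integer root y with |y| ≤ 4.
  x = -3: f_y(-3, y) = -6*y**2 + 26*y + 8; no integer root y with |y| ≤ 4.
  x = -2: f_y(-2, y) = -6*y**2 + 26*y - 3; no integer root y with |y| ≤ 4.
  x = -1: f_y(-1, y) = -6*y**2 + 26*y - 12; no integer root y with |y| ≤ 4.
  x = 0: f_y(0, y) = -6*y**2 + 26*y - 19; no integer root y with |y| ≤ 4.
  x = 1: f_y(1, y) = -6*y**2 + 26*y - 24; vanishes at y ∈ {3}. (1, 3): f_x = 8 ≠ 0.
  x = 2: f_y(2, y) = -6*y**2 + 26*y - 27; no integer root y with |y| ≤ 4.
  x = 3: f_y(3, y) = -6*y**2 + 26*y - 28; vanishes at y ∈ {2}. (3, 2): f_x = 0, f = 0 — SINGULAR.
  x = 4: f_y(4, y) = -6*y**2 + 26*y - 27; no integer root y with |y| ≤ 4.
Only singular point on the grid: (3, 2).
Classify: substitute x = 3 + u, y = 2 + v and expand: f = u**3 + u**2*v - 2*v**3 + v**2.
No constant or linear terms (consistent with a singular point). Quadratic part: v**2. Cubic part: u**3 + u**2*v - 2*v**3.
The quadratic part v**2 is a perfect square, so there is a single (double) tangent line v = 0, i.e. y = 2. Restricting the cubic part to that line (v = 0) leaves u**3 ≠ 0, so f is not divisible by v and the branch is v² ≈ -u**3 to lowest order — this is a cusp.
Classification: cusp.


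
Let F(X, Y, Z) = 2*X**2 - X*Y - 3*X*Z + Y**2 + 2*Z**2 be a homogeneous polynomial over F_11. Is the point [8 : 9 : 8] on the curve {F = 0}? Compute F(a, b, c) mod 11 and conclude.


F(8,9,8) ≡ 7 (mod 11); P is NOT on the curve.

Evaluate F(8, 9, 8) term-by-term (mod 11).
  2*X**2 ↦ 2·64·1·1 = 128
  -X*Y ↦ -1·8·9·1 = -72
  -3*X*Z ↦ -3·8·1·8 = -192
  Y**2 ↦ 1·1·81·1 = 81
  2*Z**2 ↦ 2·1·1·64 = 128
Sum: F(8, 9, 8) = (128) + (-72) + (-192) + (81) + (128) = 73.
Reducing mod 11: 73 ≡ 7 (mod 11).
Since F(a, b, c) ≡ 7 ≠ 0 (mod 11), P does NOT lie on the curve.


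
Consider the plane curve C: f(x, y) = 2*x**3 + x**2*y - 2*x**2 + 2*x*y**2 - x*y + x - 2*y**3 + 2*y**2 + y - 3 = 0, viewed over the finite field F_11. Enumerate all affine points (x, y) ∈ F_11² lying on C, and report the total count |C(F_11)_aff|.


Affine F_11-points: {(0, 5), (0, 8), (0, 10), (1, 2), (3, 2), (3, 6), (3, 7), (5, 3), (6, 0), (6, 3), (6, 4), (7, 1), (7, 2), (7, 5), (8, 5), (8, 7), (8, 8)}; count = 17.

For each of the 121 pairs (x, y) ∈ F_11², evaluate f(x, y) mod 11. Record the zeros.
  x = 0: [0↦8, 1↦9, 2↦2, 3↦8, 4↦4, 5↦0, 6↦6, 7↦10, 8↦0, 9↦8, 10↦0]  zeros at y ∈ {5, 8, 10}
  x = 1: [0↦9, 1↦1, 2↦0, 3↦5, 4↦4, 5↦7, 6↦2, 7↦10, 8↦8, 9↦6, 10↦3]  zeros at y ∈ {2}
  x = 2: [0↦7, 1↦3, 2↦10, 3↦5, 4↦9, 5↦10, 6↦7, 7↦10, 8↦7, 9↦8, 10↦1]  zeros at y ∈ ∅
  x = 3: [0↦3, 1↦5, 2↦0, 3↦9, 4↦9, 5↦10, 6↦0, 7↦0, 8↦9, 9↦4, 10↦6]  zeros at y ∈ {2, 6, 7}
  x = 4: [0↦9, 1↦8, 2↦4, 3↦7, 4↦5, 5↦8, 6↦4, 7↦3, 8↦4, 9↦6, 10↦8]  zeros at y ∈ ∅
  x = 5: [0↦4, 1↦2, 2↦1, 3↦0, 4↦9, 5↦5, 6↦9, 7↦9, 8↦4, 9↦4, 10↦8]  zeros at y ∈ {3}
  x = 6: [0↦0, 1↦10, 2↦3, 3↦0, 4↦0, 5↦2, 6↦5, 7↦8, 8↦10, 9↦10, 10↦7]  zeros at y ∈ {0, 3, 4}
  x = 7: [0↦9, 1↦0, 2↦0, 3↦8, 4↦1, 5↦0, 6↦4, 7↦1, 8↦1, 9↦3, 10↦6]  zeros at y ∈ {1, 2, 5}
  x = 8: [0↦10, 1↦6, 2↦4, 3↦3, 4↦2, 5↦0, 6↦7, 7↦0, 8↦0, 9↦6, 10↦6]  zeros at y ∈ {5, 7, 8}
  x = 9: [0↦4, 1↦7, 2↦5, 3↦8, 4↦4, 5↦3, 6↦4, 7↦6, 8↦8, 9↦9, 10↦8]  zeros at y ∈ ∅
  x = 10: [0↦3, 1↦4, 2↦4, 3↦2, 4↦8, 5↦10, 6↦7, 7↦9, 8↦4, 9↦2, 10↦2]  zeros at y ∈ ∅
Collecting zeros: affine points = {(0, 5), (0, 8), (0, 10), (1, 2), (3, 2), (3, 6), (3, 7), (5, 3), (6, 0), (6, 3), (6, 4), (7, 1), (7, 2), (7, 5), (8, 5), (8, 7), (8, 8)}.
Total count |C(F_11)_aff| = 17.


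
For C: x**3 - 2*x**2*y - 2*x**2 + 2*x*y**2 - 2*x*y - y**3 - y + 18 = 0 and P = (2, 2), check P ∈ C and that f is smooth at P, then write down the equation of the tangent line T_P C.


Tangent line at P: -8*x - 9*y + 34 = 0.

Step 1: f(2, 2) = 0, so P lies on C.
Step 2: partial derivatives
  f_x(x, y) = 3*x**2 - 4*x*y - 4*x + 2*y**2 - 2*y, f_y(x, y) = -2*x**2 + 4*x*y - 2*x - 3*y**2 - 1.
  f_x(P) = -8, f_y(P) = -9 (gradient nonzero, so P is smooth).
Step 3: tangent line at P: -8·(x − 2) + -9·(y − 2) = 0.
Expanding: -8*x - 9*y + 34 = 0.


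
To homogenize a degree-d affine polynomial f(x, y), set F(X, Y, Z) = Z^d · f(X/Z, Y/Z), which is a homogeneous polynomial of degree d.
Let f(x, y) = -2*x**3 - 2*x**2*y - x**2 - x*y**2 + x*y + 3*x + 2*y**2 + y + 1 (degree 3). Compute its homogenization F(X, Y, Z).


F(X, Y, Z) = -2*X**3 - 2*X**2*Y - X**2*Z - X*Y**2 + X*Y*Z + 3*X*Z**2 + 2*Y**2*Z + Y*Z**2 + Z**3

deg(f) = 3.
Substitute x = X/Z, y = Y/Z into f, then multiply by Z^3.
  monomial -2·x^3·y^0 ↦ -2·X^3·Y^0·Z^0.
  monomial -2·x^2·y^1 ↦ -2·X^2·Y^1·Z^0.
  monomial -1·x^2·y^0 ↦ -1·X^2·Y^0·Z^1.
  monomial -1·x^1·y^2 ↦ -1·X^1·Y^2·Z^0.
  monomial 1·x^1·y^1 ↦ 1·X^1·Y^1·Z^1.
  monomial 3·x^1·y^0 ↦ 3·X^1·Y^0·Z^2.
  monomial 2·x^0·y^2 ↦ 2·X^0·Y^2·Z^1.
  monomial 1·x^0·y^1 ↦ 1·X^0·Y^1·Z^2.
  monomial 1·x^0·y^0 ↦ 1·X^0·Y^0·Z^3.
Collecting: F(X, Y, Z) = -2*X**3 - 2*X**2*Y - X**2*Z - X*Y**2 + X*Y*Z + 3*X*Z**2 + 2*Y**2*Z + Y*Z**2 + Z**3.


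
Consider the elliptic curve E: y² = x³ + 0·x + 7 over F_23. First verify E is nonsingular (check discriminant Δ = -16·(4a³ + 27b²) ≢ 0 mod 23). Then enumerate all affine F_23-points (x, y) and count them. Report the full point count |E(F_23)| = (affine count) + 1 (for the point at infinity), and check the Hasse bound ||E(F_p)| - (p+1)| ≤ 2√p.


Affine points = {(1, 10), (1, 13), (4, 5), (4, 18), (6, 4), (6, 19), (8, 6), (8, 17), (9, 0), (10, 8), (10, 15), (11, 2), (11, 21), (15, 1), (15, 22), (16, 3), (16, 20), (19, 9), (19, 14), (20, 7), (20, 16), (22, 11), (22, 12)}; affine count = 23; |E(F_23)| = 24.

Discriminant check: Δ ∝ 4a³ + 27b² = 4·0³ + 27·7² = 4·0 + 27·49 ≡ 12 (mod 23). Nonzero ⇒ E is nonsingular.
For each x ∈ F_23, compute rhs = x³ + 0·x + 7 mod 23, then count y ∈ F_23 with y² ≡ rhs.
  x = 0: rhs = 7, matching y values: none (0 points).
  x = 1: rhs = 8, matching y values: 10, 13 (2 points).
  x = 2: rhs = 15, matching y values: none (0 points).
  x = 3: rhs = 11, matching y values: none (0 points).
  x = 4: rhs = 2, matching y values: 5, 18 (2 points).
  x = 5: rhs = 17, matching y values: none (0 points).
  x = 6: rhs = 16, matching y values: 4, 19 (2 points).
  x = 7: rhs = 5, matching y values: none (0 points).
  x = 8: rhs = 13, matching y values: 6, 17 (2 points).
  x = 9: rhs = 0, matching y values: 0 (1 points).
  x = 10: rhs = 18, matching y values: 8, 15 (2 points).
  x = 11: rhs = 4, matching y values: 2, 21 (2 points).
  x = 12: rhs = 10, matching y values: none (0 points).
  x = 13: rhs = 19, matching y values: none (0 points).
  x = 14: rhs = 14, matching y values: none (0 points).
  x = 15: rhs = 1, matching y values: 1, 22 (2 points).
  x = 16: rhs = 9, matching y values: 3, 20 (2 points).
  x = 17: rhs = 21, matching y values: none (0 points).
  x = 18: rhs = 20, matching y values: none (0 points).
  x = 19: rhs = 12, matching y values: 9, 14 (2 points).
  x = 20: rhs = 3, matching y values: 7, 16 (2 points).
  x = 21: rhs = 22, matching y values: none (0 points).
  x = 22: rhs = 6, matching y values: 11, 12 (2 points).
Total affine count: 23.
Full point count |E(F_23)| = 23 + 1 = 24.
Hasse bound: |24 − (23+1)| = |0| = 0 ≤ 2√23 ≈ 9.5917 ✓.


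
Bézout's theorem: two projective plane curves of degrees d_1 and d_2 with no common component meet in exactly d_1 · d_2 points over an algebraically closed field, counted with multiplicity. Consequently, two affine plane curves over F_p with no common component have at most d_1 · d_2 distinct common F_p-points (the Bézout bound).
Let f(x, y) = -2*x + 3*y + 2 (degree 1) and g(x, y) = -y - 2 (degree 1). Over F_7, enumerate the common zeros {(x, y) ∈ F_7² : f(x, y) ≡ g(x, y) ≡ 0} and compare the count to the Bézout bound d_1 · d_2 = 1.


Common zeros: {(5, 5)}; count = 1; Bézout bound = 1.

deg(f) = 1, deg(g) = 1, so Bézout bound = 1.
Scan x ∈ F_7. For each x, list the y ∈ F_7 with f(x, y) ≡ 0 and those with g(x, y) ≡ 0 (mod 7); the common zeros in that column are the intersection.
  x = 0: f ≡ 0 at y ∈ {4}; g ≡ 0 at y ∈ {5}; common: ∅.
  x = 1: f ≡ 0 at y ∈ {0}; g ≡ 0 at y ∈ {5}; common: ∅.
  x = 2: f ≡ 0 at y ∈ {3}; g ≡ 0 at y ∈ {5}; common: ∅.
  x = 3: f ≡ 0 at y ∈ {6}; g ≡ 0 at y ∈ {5}; common: ∅.
  x = 4: f ≡ 0 at y ∈ {2}; g ≡ 0 at y ∈ {5}; common: ∅.
  x = 5: f ≡ 0 at y ∈ {5}; g ≡ 0 at y ∈ {5}; common: {5}.
  x = 6: f ≡ 0 at y ∈ {1}; g ≡ 0 at y ∈ {5}; common: ∅.
Collecting: common zeros = {(5, 5)}, so the count is 1.
Comparison with the Bézout bound: 1 ≤ 1 = deg(f)·deg(g), as expected for curves with no common component (the bound is attained).


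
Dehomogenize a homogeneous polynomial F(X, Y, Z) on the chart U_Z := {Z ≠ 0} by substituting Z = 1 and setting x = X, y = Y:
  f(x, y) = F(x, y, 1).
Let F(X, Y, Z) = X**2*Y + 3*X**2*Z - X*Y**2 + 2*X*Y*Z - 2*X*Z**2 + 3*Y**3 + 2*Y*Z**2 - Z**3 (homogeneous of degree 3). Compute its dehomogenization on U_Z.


f(x, y) = x**2*y + 3*x**2 - x*y**2 + 2*x*y - 2*x + 3*y**3 + 2*y - 1

On U_Z we set Z = 1. Each monomial c·X^i·Y^j·Z^k in F becomes c·x^i·y^j·1^k = c·x^i·y^j.
Substituting Z = 1: F(X, Y, 1) = x**2*y + 3*x**2 - x*y**2 + 2*x*y - 2*x + 3*y**3 + 2*y - 1.
Note: deg(f) ≤ deg(F) = 3; strict inequality happens when F is divisible by Z (lost terms).


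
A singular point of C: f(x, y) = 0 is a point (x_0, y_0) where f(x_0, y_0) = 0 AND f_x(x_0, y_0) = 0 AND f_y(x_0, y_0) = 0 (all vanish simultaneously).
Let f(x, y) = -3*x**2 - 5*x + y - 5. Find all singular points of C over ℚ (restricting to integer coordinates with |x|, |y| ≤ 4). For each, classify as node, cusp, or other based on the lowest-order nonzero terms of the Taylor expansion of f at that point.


No singular points in the scanned grid; C is smooth there.

Compute partial derivatives:
  f_x = -6*x - 5.
  f_y = 1.
f_y = 1 is a nonzero constant, so f_y never vanishes: no point (x, y) can satisfy f = f_x = f_y = 0. In particular no (x, y) ∈ {−4, ..., 4}² is singular; the curve is smooth.


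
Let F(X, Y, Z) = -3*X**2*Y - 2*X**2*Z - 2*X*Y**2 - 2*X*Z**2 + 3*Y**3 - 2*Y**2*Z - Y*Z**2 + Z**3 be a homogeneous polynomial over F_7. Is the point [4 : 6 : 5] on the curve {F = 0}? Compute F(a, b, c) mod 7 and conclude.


F(4,6,5) ≡ 6 (mod 7); P is NOT on the curve.

Evaluate F(4, 6, 5) term-by-term (mod 7).
  -3*X**2*Y ↦ -3·16·6·1 = -288
  -2*X**2*Z ↦ -2·16·1·5 = -160
  -2*X*Y**2 ↦ -2·4·36·1 = -288
  -2*X*Z**2 ↦ -2·4·1·25 = -200
  3*Y**3 ↦ 3·1·216·1 = 648
  -2*Y**2*Z ↦ -2·1·36·5 = -360
  -Y*Z**2 ↦ -1·1·6·25 = -150
  Z**3 ↦ 1·1·1·125 = 125
Sum: F(4, 6, 5) = (-288) + (-160) + (-288) + (-200) + (648) + (-360) + (-150) + (125) = -673.
Reducing mod 7: -673 ≡ 6 (mod 7).
Since F(a, b, c) ≡ 6 ≠ 0 (mod 7), P does NOT lie on the curve.
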